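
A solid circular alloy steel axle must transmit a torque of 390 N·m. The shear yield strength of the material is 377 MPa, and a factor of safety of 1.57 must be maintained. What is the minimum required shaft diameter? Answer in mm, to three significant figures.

d = 20.2 mm

Allowable shear stress τ_allow = 377/1.57 = 240.1 MPa.
For a solid shaft τ = 16T/(πd³), so d³ = 16T/(π τ_allow) = 16×390000/(π×240.1) = 8272 mm³.
d = (8272)^(1/3) = 20.22 mm.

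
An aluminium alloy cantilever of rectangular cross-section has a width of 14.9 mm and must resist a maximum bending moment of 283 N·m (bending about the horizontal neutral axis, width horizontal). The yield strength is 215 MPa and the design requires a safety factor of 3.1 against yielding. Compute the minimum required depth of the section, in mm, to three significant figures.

h = 40.5 mm

σ_allow = 215/3.1 = 69.35 MPa.
For a rectangular section σ = 6M/(bh²), so h² = 6M/(b σ_allow) = 6×283000/(14.9×69.35) = 1643 mm².
h = 40.54 mm.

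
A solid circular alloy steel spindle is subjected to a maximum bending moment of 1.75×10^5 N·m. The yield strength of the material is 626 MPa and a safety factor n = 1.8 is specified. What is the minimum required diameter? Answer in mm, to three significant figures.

d = 172 mm

σ_allow = 626/1.8 = 347.8 MPa.
For a solid circular section σ = 32M/(πd³), so d³ = 32M/(π σ_allow) = 32×1.7500×10^8/(π×347.8) = 5.126×10^6 mm³.
d = 172.4 mm.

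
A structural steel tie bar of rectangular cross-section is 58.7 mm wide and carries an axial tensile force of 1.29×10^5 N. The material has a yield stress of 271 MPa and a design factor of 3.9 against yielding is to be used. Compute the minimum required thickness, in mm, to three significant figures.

t = 31.6 mm

σ_allow = 271/3.9 = 69.49 MPa.
Required area A = F/σ_allow = 129000/69.49 = 1856 mm².
t = A/w = 1856/58.7 = 31.63 mm.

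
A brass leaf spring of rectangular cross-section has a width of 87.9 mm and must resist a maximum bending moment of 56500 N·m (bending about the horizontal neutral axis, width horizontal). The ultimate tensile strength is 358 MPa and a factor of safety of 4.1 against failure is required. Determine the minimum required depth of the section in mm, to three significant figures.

σ_allow = 358/4.1 = 87.32 MPa.
For a rectangular section σ = 6M/(bh²), so h² = 6M/(b σ_allow) = 6×5.6500×10^7/(87.9×87.32) = 44170 mm².
h = 210.2 mm.

h = 210 mm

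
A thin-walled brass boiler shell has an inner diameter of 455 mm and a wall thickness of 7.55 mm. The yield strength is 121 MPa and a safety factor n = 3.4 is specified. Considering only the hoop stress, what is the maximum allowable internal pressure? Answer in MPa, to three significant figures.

σ_allow = 121/3.4 = 35.59 MPa.
σ_h = pD/(2t) → p_allow = 2σ_allow t/D = 2×35.59×7.55/455 = 1.181 MPa.

p_allow = 1.18 MPa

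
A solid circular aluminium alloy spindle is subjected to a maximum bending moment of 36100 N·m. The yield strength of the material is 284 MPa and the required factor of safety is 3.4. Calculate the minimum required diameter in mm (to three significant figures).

σ_allow = 284/3.4 = 83.53 MPa.
For a solid circular section σ = 32M/(πd³), so d³ = 32M/(π σ_allow) = 32×3.6100×10^7/(π×83.53) = 4.402×10^6 mm³.
d = 163.9 mm.

d = 164 mm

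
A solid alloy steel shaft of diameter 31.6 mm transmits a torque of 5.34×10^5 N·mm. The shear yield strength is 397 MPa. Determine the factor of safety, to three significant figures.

τ = 16T/(πd³) = 16×534000/(π×31.6³) = 86.19 MPa.
n = τ_limit/τ = 397/86.19 = 4.606.

n = 4.61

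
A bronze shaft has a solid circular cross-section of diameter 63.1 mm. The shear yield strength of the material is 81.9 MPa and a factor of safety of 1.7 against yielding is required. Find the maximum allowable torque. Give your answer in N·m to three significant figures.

T_allow = 2380 N·m

τ_allow = 81.9/1.7 = 48.18 MPa.
For a solid shaft T_allow = τ_allow·πd³/16; πd³/16 = π×63.1³/16 = 49330 mm³.
T_allow = 48.18×49330 = 2.377×10^6 N·mm = 2377 N·m.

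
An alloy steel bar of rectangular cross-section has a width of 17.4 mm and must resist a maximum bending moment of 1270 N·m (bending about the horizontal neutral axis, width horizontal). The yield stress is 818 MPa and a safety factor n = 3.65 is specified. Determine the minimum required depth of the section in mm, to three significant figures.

σ_allow = 818/3.65 = 224.1 MPa.
For a rectangular section σ = 6M/(bh²), so h² = 6M/(b σ_allow) = 6×1270000/(17.4×224.1) = 1954 mm².
h = 44.21 mm.

h = 44.2 mm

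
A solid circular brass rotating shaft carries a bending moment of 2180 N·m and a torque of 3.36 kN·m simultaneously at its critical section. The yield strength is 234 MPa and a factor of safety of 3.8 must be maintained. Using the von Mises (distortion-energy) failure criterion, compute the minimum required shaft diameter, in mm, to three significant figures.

d = 84.4 mm

σ_allow = σ_y/n = 234/3.8 = 61.58 MPa.
For a solid shaft σ_b = 32M/(πd³) and τ = 16T/(πd³), so the von Mises stress is σ' = (16/πd³)·√(4M²+3T²).
√(4M²+3T²) = √(4×(2.180×10^6)² + 3×(3.360×10^6)²) = 7.272×10^6 N·mm.
d³ = 16×7.272×10^6/(π×61.58) = 601400 mm³.
d = 84.41 mm.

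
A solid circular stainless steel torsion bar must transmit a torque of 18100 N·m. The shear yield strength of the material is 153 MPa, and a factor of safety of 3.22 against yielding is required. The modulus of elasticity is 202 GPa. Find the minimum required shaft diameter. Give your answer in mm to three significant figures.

Allowable shear stress τ_allow = 153/3.22 = 47.52 MPa.
For a solid shaft τ = 16T/(πd³), so d³ = 16T/(π τ_allow) = 16×1.8100×10^7/(π×47.52) = 1.940×10^6 mm³.
d = (1.940×10^6)^(1/3) = 124.7 mm.

d = 125 mm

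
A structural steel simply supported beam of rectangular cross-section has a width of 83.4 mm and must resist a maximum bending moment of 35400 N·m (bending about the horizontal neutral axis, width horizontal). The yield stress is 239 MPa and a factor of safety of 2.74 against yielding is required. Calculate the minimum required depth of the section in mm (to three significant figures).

h = 171 mm

σ_allow = 239/2.74 = 87.23 MPa.
For a rectangular section σ = 6M/(bh²), so h² = 6M/(b σ_allow) = 6×3.5400×10^7/(83.4×87.23) = 29200 mm².
h = 170.9 mm.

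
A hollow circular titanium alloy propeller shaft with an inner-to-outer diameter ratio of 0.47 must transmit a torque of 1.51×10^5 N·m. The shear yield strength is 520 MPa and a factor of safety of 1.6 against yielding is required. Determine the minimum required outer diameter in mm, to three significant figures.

d_o = 135 mm

τ_allow = 520/1.6 = 325.0 MPa.
For a hollow shaft τ = 16T/[πd_o³(1−k⁴)] with k = 0.47, so 1−k⁴ = 0.9512.
d_o³ = 16T/[π τ_allow (1−k⁴)] = 16×1.5100×10^8/(π×325.0×0.9512) = 2.488×10^6 mm³.
d_o = 135.5 mm.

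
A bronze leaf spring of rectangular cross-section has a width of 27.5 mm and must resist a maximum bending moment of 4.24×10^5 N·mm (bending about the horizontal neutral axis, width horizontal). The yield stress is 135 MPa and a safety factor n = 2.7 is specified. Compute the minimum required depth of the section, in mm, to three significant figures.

h = 43.0 mm

σ_allow = 135/2.7 = 50.00 MPa.
For a rectangular section σ = 6M/(bh²), so h² = 6M/(b σ_allow) = 6×424000/(27.5×50.00) = 1850 mm².
h = 43.01 mm.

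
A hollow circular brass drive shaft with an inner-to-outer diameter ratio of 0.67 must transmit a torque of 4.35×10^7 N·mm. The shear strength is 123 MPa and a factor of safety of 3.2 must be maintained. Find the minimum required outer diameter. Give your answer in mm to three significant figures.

τ_allow = 123/3.2 = 38.44 MPa.
For a hollow shaft τ = 16T/[πd_o³(1−k⁴)] with k = 0.67, so 1−k⁴ = 0.7985.
d_o³ = 16T/[π τ_allow (1−k⁴)] = 16×4.3500×10^7/(π×38.44×0.7985) = 7.218×10^6 mm³.
d_o = 193.3 mm.

d_o = 193 mm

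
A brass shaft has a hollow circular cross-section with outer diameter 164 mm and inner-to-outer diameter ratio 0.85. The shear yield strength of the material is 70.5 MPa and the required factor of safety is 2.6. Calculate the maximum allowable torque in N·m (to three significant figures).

τ_allow = 70.5/2.6 = 27.12 MPa.
For a hollow shaft T_allow = τ_allow·πd_o³(1−k⁴)/16 with 1−k⁴ = 0.4780, so πd_o³(1−k⁴)/16 = 414000 mm³.
T_allow = 27.12×414000 = 1.123×10^7 N·mm = 11230 N·m.

T_allow = 11200 N·m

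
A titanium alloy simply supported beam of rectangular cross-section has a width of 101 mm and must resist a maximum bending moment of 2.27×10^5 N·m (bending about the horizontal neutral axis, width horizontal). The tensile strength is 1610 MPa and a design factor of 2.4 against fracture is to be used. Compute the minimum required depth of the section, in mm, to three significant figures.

σ_allow = 1610/2.4 = 670.8 MPa.
For a rectangular section σ = 6M/(bh²), so h² = 6M/(b σ_allow) = 6×2.2700×10^8/(101×670.8) = 20100 mm².
h = 141.8 mm.

h = 142 mm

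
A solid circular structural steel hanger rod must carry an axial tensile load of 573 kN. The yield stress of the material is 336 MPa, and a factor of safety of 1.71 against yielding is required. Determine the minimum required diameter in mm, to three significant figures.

d = 60.9 mm

Allowable stress σ_allow = 336/1.71 = 196.5 MPa.
Required area A = F/σ_allow = 573000/196.5 = 2916 mm².
A = πd²/4 → d = √(4A/π) = 60.93 mm.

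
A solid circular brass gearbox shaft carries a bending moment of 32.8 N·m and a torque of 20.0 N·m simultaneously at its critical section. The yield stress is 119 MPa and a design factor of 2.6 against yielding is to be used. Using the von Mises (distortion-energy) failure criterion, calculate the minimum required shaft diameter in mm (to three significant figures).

σ_allow = σ_y/n = 119/2.6 = 45.77 MPa.
For a solid shaft σ_b = 32M/(πd³) and τ = 16T/(πd³), so the von Mises stress is σ' = (16/πd³)·√(4M²+3T²).
√(4M²+3T²) = √(4×(32800)² + 3×(20000)²) = 74180 N·mm.
d³ = 16×74180/(π×45.77) = 8255 mm³.
d = 20.21 mm.

d = 20.2 mm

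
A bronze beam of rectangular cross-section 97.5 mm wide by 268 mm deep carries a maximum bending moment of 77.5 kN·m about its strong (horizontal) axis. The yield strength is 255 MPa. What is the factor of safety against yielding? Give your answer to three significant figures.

Section modulus S = bh²/6 = 97.5×268²/6 = 1.167×10^6 mm³.
σ = M/S = 7.7500×10^7/1.167×10^6 = 66.40 MPa.
n = 255/66.40 = 3.840.

n = 3.84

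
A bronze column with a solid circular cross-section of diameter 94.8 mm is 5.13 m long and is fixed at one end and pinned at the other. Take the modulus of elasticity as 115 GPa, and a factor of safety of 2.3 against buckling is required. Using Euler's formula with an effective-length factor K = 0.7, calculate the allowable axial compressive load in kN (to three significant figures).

I = πd⁴/64 = π×94.8⁴/64 = 3.965×10^6 mm⁴.
Effective length L_e = KL = 0.7×5.13 m = 3591 mm.
Euler critical load P_cr = π²EI/L_e² = π²×115000×3.965×10^6/3591² = 349000 N.
P_allow = P_cr/n = 349000/2.3 = 151700 N.

P_allow = 152 kN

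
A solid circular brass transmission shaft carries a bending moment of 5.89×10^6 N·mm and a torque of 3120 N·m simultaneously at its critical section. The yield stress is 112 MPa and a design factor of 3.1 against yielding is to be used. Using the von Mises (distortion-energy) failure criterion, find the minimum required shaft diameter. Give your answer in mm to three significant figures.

σ_allow = σ_y/n = 112/3.1 = 36.13 MPa.
For a solid shaft σ_b = 32M/(πd³) and τ = 16T/(πd³), so the von Mises stress is σ' = (16/πd³)·√(4M²+3T²).
√(4M²+3T²) = √(4×(5.890×10^6)² + 3×(3.120×10^6)²) = 1.296×10^7 N·mm.
d³ = 16×1.296×10^7/(π×36.13) = 1.827×10^6 mm³.
d = 122.2 mm.

d = 122 mm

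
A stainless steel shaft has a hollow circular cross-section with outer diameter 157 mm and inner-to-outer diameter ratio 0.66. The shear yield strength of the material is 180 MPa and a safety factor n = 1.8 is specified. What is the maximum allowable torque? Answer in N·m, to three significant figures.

τ_allow = 180/1.8 = 100.0 MPa.
For a hollow shaft T_allow = τ_allow·πd_o³(1−k⁴)/16 with 1−k⁴ = 0.8103, so πd_o³(1−k⁴)/16 = 615700 mm³.
T_allow = 100.0×615700 = 6.157×10^7 N·mm = 61570 N·m.

T_allow = 61600 N·m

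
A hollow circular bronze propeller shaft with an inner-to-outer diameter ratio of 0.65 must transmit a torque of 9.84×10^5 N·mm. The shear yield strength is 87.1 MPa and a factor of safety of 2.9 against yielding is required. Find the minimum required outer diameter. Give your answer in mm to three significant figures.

d_o = 58.8 mm

τ_allow = 87.1/2.9 = 30.03 MPa.
For a hollow shaft τ = 16T/[πd_o³(1−k⁴)] with k = 0.65, so 1−k⁴ = 0.8215.
d_o³ = 16T/[π τ_allow (1−k⁴)] = 16×984000/(π×30.03×0.8215) = 203100 mm³.
d_o = 58.78 mm.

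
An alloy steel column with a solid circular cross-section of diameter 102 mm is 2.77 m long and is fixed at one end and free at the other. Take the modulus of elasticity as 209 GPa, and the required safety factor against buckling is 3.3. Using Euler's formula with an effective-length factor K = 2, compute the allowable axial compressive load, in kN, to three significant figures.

I = πd⁴/64 = π×102⁴/64 = 5.313×10^6 mm⁴.
Effective length L_e = KL = 2×2.77 m = 5540 mm.
Euler critical load P_cr = π²EI/L_e² = π²×209000×5.313×10^6/5540² = 357100 N.
P_allow = P_cr/n = 357100/3.3 = 108200 N.

P_allow = 108 kN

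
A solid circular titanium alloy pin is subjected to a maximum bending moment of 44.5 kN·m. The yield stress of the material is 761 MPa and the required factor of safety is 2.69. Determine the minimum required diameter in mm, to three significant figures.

d = 117 mm

σ_allow = 761/2.69 = 282.9 MPa.
For a solid circular section σ = 32M/(πd³), so d³ = 32M/(π σ_allow) = 32×4.4500×10^7/(π×282.9) = 1.602×10^6 mm³.
d = 117.0 mm.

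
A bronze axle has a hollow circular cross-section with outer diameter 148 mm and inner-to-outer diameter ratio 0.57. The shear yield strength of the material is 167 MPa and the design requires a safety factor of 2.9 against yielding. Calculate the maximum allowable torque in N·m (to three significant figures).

τ_allow = 167/2.9 = 57.59 MPa.
For a hollow shaft T_allow = τ_allow·πd_o³(1−k⁴)/16 with 1−k⁴ = 0.8944, so πd_o³(1−k⁴)/16 = 569300 mm³.
T_allow = 57.59×569300 = 3.279×10^7 N·mm = 32790 N·m.

T_allow = 32800 N·m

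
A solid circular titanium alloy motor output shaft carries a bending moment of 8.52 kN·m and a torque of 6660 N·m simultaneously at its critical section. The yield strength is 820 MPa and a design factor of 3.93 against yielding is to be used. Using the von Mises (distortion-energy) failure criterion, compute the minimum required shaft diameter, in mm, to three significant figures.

d = 79.5 mm

σ_allow = σ_y/n = 820/3.93 = 208.7 MPa.
For a solid shaft σ_b = 32M/(πd³) and τ = 16T/(πd³), so the von Mises stress is σ' = (16/πd³)·√(4M²+3T²).
√(4M²+3T²) = √(4×(8.520×10^6)² + 3×(6.660×10^6)²) = 2.058×10^7 N·mm.
d³ = 16×2.058×10^7/(π×208.7) = 502300 mm³.
d = 79.49 mm.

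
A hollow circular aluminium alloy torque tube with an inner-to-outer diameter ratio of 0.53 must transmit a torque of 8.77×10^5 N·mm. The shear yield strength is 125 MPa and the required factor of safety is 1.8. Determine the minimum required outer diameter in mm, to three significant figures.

d_o = 41.2 mm

τ_allow = 125/1.8 = 69.44 MPa.
For a hollow shaft τ = 16T/[πd_o³(1−k⁴)] with k = 0.53, so 1−k⁴ = 0.9211.
d_o³ = 16T/[π τ_allow (1−k⁴)] = 16×877000/(π×69.44×0.9211) = 69830 mm³.
d_o = 41.18 mm.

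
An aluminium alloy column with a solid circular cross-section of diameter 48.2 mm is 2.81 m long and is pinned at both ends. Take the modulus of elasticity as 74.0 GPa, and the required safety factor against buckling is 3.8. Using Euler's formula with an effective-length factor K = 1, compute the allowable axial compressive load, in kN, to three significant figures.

I = πd⁴/64 = π×48.2⁴/64 = 264900 mm⁴.
Effective length L_e = KL = 1×2.81 m = 2810 mm.
Euler critical load P_cr = π²EI/L_e² = π²×74000×264900/2810² = 24510 N.
P_allow = P_cr/n = 24510/3.8 = 6449 N.

P_allow = 6.45 kN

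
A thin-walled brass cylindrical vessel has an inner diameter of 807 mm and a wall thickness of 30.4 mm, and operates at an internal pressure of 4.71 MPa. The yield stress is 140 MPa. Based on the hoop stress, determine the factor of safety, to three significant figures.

n = 2.24

σ_h = pD/(2t) = 4.71×807/(2×30.4) = 62.52 MPa.
n = 140/62.52 = 2.239.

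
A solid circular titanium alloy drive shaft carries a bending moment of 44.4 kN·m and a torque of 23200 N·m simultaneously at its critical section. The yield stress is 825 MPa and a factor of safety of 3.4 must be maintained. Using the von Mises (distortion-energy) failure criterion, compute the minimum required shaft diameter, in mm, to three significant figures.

d = 127 mm

σ_allow = σ_y/n = 825/3.4 = 242.6 MPa.
For a solid shaft σ_b = 32M/(πd³) and τ = 16T/(πd³), so the von Mises stress is σ' = (16/πd³)·√(4M²+3T²).
√(4M²+3T²) = √(4×(4.440×10^7)² + 3×(2.320×10^7)²) = 9.747×10^7 N·mm.
d³ = 16×9.747×10^7/(π×242.6) = 2.046×10^6 mm³.
d = 126.9 mm.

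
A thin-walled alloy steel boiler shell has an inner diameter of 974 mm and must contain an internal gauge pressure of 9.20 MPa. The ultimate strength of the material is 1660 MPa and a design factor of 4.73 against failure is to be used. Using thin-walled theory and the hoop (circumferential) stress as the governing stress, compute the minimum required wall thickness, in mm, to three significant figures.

t = 12.8 mm

σ_allow = 1660/4.73 = 351.0 MPa.
Hoop stress σ_h = pD/(2t), so t = pD/(2σ_allow) = 9.20×974/(2×351.0) = 12.77 mm.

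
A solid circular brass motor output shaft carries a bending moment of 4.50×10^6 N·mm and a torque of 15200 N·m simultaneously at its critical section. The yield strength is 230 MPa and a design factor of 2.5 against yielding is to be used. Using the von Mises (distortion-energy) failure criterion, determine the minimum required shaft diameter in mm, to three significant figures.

d = 115 mm

σ_allow = σ_y/n = 230/2.5 = 92.00 MPa.
For a solid shaft σ_b = 32M/(πd³) and τ = 16T/(πd³), so the von Mises stress is σ' = (16/πd³)·√(4M²+3T²).
√(4M²+3T²) = √(4×(4.500×10^6)² + 3×(1.520×10^7)²) = 2.782×10^7 N·mm.
d³ = 16×2.782×10^7/(π×92.00) = 1.540×10^6 mm³.
d = 115.5 mm.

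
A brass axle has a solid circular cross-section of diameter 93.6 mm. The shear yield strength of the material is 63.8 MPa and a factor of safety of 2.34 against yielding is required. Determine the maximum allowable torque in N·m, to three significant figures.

T_allow = 4390 N·m

τ_allow = 63.8/2.34 = 27.26 MPa.
For a solid shaft T_allow = τ_allow·πd³/16; πd³/16 = π×93.6³/16 = 161000 mm³.
T_allow = 27.26×161000 = 4.390×10^6 N·mm = 4390 N·m.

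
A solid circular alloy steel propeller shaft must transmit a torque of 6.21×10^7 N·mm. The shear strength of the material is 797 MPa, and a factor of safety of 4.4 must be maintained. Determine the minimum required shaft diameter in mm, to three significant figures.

d = 120 mm

Allowable shear stress τ_allow = 797/4.4 = 181.1 MPa.
For a solid shaft τ = 16T/(πd³), so d³ = 16T/(π τ_allow) = 16×6.2100×10^7/(π×181.1) = 1.746×10^6 mm³.
d = (1.746×10^6)^(1/3) = 120.4 mm.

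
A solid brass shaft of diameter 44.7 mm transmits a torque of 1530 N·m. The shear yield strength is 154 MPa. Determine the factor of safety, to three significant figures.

τ = 16T/(πd³) = 16×1530000/(π×44.7³) = 87.24 MPa.
n = τ_limit/τ = 154/87.24 = 1.765.

n = 1.77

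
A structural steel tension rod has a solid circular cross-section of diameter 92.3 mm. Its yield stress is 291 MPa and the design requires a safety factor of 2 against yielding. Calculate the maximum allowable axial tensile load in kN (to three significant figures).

F_allow = 974 kN

σ_allow = 291/2 = 145.5 MPa.
A = πd²/4 = π×92.3²/4 = 6691 mm².
F_allow = σ_allow × A = 145.5×6691 = 973500 N.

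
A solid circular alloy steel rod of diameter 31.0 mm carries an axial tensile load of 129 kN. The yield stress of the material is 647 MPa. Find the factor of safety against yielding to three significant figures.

n = 3.79

A = πd²/4 = 754.8 mm².
σ = F/A = 129000/754.8 = 170.9 MPa.
n = 647/170.9 = 3.786.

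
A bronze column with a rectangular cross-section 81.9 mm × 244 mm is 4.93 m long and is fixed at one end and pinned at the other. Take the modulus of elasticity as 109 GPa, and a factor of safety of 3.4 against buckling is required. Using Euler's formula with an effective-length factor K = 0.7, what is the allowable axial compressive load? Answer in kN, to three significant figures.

P_allow = 297 kN

Buckling occurs about the weak axis: I_min = h·b³/12 = 244×81.9³/12 = 1.117×10^7 mm⁴ (b = 81.9 mm is the smaller dimension).
Effective length L_e = KL = 0.7×4.93 m = 3451 mm.
Euler critical load P_cr = π²EI/L_e² = π²×109000×1.117×10^7/3451² = 1.009×10^6 N.
P_allow = P_cr/n = 1.009×10^6/3.4 = 296800 N.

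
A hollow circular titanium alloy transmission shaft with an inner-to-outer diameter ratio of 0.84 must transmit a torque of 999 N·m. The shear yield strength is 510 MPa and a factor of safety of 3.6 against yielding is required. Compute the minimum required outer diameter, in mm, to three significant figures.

τ_allow = 510/3.6 = 141.7 MPa.
For a hollow shaft τ = 16T/[πd_o³(1−k⁴)] with k = 0.84, so 1−k⁴ = 0.5021.
d_o³ = 16T/[π τ_allow (1−k⁴)] = 16×999000/(π×141.7×0.5021) = 71520 mm³.
d_o = 41.51 mm.

d_o = 41.5 mm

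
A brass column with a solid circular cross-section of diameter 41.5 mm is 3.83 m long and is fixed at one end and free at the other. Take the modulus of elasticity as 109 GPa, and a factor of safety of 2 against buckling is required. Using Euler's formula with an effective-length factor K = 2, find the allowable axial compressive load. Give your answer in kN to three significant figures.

I = πd⁴/64 = π×41.5⁴/64 = 145600 mm⁴.
Effective length L_e = KL = 2×3.83 m = 7660 mm.
Euler critical load P_cr = π²EI/L_e² = π²×109000×145600/7660² = 2670 N.
P_allow = P_cr/n = 2670/2 = 1335 N.

P_allow = 1.33 kN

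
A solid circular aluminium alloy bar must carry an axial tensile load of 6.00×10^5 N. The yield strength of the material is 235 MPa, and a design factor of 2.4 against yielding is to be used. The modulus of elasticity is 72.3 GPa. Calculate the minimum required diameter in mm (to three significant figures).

d = 88.3 mm

Allowable stress σ_allow = 235/2.4 = 97.92 MPa.
Required area A = F/σ_allow = 600000/97.92 = 6128 mm².
A = πd²/4 → d = √(4A/π) = 88.33 mm.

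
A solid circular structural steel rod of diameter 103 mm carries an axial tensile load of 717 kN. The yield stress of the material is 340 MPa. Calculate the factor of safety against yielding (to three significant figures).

A = πd²/4 = 8332 mm².
σ = F/A = 717000/8332 = 86.05 MPa.
n = 340/86.05 = 3.951.

n = 3.95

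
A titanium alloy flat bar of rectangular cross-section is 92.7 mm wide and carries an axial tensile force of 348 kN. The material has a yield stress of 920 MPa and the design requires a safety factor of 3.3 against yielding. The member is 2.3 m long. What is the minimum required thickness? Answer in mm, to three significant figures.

t = 13.5 mm

σ_allow = 920/3.3 = 278.8 MPa.
Required area A = F/σ_allow = 348000/278.8 = 1248 mm².
t = A/w = 1248/92.7 = 13.47 mm.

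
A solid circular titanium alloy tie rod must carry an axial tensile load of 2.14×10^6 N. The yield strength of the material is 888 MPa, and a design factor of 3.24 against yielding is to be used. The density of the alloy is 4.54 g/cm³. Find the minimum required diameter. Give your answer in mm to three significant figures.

d = 99.7 mm

Allowable stress σ_allow = 888/3.24 = 274.1 MPa.
Required area A = F/σ_allow = 2140000/274.1 = 7808 mm².
A = πd²/4 → d = √(4A/π) = 99.71 mm.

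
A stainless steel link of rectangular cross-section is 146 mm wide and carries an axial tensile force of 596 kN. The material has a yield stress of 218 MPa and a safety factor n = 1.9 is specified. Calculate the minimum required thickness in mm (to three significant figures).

σ_allow = 218/1.9 = 114.7 MPa.
Required area A = F/σ_allow = 596000/114.7 = 5194 mm².
t = A/w = 5194/146 = 35.58 mm.

t = 35.6 mm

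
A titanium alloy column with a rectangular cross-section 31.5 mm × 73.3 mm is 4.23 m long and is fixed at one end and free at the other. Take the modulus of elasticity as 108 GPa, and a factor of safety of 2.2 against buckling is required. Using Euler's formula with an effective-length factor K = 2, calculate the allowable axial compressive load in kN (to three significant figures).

P_allow = 1.29 kN

Buckling occurs about the weak axis: I_min = h·b³/12 = 73.3×31.5³/12 = 190900 mm⁴ (b = 31.5 mm is the smaller dimension).
Effective length L_e = KL = 2×4.23 m = 8460 mm.
Euler critical load P_cr = π²EI/L_e² = π²×108000×190900/8460² = 2843 N.
P_allow = P_cr/n = 2843/2.2 = 1292 N.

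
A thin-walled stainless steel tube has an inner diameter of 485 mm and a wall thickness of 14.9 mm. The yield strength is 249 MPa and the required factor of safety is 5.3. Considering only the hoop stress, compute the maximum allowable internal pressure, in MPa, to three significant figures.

σ_allow = 249/5.3 = 46.98 MPa.
σ_h = pD/(2t) → p_allow = 2σ_allow t/D = 2×46.98×14.9/485 = 2.887 MPa.

p_allow = 2.89 MPa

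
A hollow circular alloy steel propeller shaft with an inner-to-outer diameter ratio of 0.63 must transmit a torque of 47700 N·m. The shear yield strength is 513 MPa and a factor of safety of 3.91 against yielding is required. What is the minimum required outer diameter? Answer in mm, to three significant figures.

d_o = 130 mm

τ_allow = 513/3.91 = 131.2 MPa.
For a hollow shaft τ = 16T/[πd_o³(1−k⁴)] with k = 0.63, so 1−k⁴ = 0.8425.
d_o³ = 16T/[π τ_allow (1−k⁴)] = 16×4.7700×10^7/(π×131.2×0.8425) = 2.198×10^6 mm³.
d_o = 130.0 mm.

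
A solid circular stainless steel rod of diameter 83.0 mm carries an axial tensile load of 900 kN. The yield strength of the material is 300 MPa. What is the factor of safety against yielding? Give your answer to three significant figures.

A = πd²/4 = 5411 mm².
σ = F/A = 900000/5411 = 166.3 MPa.
n = 300/166.3 = 1.804.

n = 1.80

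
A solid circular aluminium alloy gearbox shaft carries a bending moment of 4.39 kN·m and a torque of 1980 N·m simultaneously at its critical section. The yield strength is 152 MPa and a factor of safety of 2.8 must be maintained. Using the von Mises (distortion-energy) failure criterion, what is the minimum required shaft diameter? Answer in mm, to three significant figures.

d = 96.0 mm

σ_allow = σ_y/n = 152/2.8 = 54.29 MPa.
For a solid shaft σ_b = 32M/(πd³) and τ = 16T/(πd³), so the von Mises stress is σ' = (16/πd³)·√(4M²+3T²).
√(4M²+3T²) = √(4×(4.390×10^6)² + 3×(1.980×10^6)²) = 9.426×10^6 N·mm.
d³ = 16×9.426×10^6/(π×54.29) = 884300 mm³.
d = 95.99 mm.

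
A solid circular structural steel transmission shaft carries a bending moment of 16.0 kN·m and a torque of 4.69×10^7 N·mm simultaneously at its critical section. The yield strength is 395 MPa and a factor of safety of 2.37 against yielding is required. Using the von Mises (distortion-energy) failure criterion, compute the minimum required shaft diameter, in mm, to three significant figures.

σ_allow = σ_y/n = 395/2.37 = 166.7 MPa.
For a solid shaft σ_b = 32M/(πd³) and τ = 16T/(πd³), so the von Mises stress is σ' = (16/πd³)·√(4M²+3T²).
√(4M²+3T²) = √(4×(1.600×10^7)² + 3×(4.690×10^7)²) = 8.731×10^7 N·mm.
d³ = 16×8.731×10^7/(π×166.7) = 2.668×10^6 mm³.
d = 138.7 mm.

d = 139 mm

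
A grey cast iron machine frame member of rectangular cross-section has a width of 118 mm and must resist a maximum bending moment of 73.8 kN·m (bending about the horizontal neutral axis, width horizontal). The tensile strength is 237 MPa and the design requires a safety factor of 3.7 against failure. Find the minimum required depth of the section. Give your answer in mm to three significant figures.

h = 242 mm

σ_allow = 237/3.7 = 64.05 MPa.
For a rectangular section σ = 6M/(bh²), so h² = 6M/(b σ_allow) = 6×7.3800×10^7/(118×64.05) = 58580 mm².
h = 242.0 mm.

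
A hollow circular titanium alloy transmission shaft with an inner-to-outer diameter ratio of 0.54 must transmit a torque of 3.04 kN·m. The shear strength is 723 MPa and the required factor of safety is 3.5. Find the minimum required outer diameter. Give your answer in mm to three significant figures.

d_o = 43.4 mm

τ_allow = 723/3.5 = 206.6 MPa.
For a hollow shaft τ = 16T/[πd_o³(1−k⁴)] with k = 0.54, so 1−k⁴ = 0.9150.
d_o³ = 16T/[π τ_allow (1−k⁴)] = 16×3040000/(π×206.6×0.9150) = 81920 mm³.
d_o = 43.43 mm.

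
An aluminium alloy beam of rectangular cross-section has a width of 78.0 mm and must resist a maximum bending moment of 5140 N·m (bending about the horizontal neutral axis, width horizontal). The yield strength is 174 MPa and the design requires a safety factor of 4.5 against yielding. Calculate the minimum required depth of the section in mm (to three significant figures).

σ_allow = 174/4.5 = 38.67 MPa.
For a rectangular section σ = 6M/(bh²), so h² = 6M/(b σ_allow) = 6×5140000/(78.0×38.67) = 10230 mm².
h = 101.1 mm.

h = 101 mm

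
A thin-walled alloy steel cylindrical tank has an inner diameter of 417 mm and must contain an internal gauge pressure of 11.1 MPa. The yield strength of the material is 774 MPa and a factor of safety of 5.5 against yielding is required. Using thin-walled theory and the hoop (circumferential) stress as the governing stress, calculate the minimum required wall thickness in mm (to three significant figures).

t = 16.4 mm

σ_allow = 774/5.5 = 140.7 MPa.
Hoop stress σ_h = pD/(2t), so t = pD/(2σ_allow) = 11.1×417/(2×140.7) = 16.45 mm.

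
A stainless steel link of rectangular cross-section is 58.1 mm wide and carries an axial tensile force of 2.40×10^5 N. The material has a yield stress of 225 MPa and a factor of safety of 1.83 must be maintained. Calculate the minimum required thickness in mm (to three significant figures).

t = 33.6 mm

σ_allow = 225/1.83 = 123.0 MPa.
Required area A = F/σ_allow = 240000/123.0 = 1952 mm².
t = A/w = 1952/58.1 = 33.60 mm.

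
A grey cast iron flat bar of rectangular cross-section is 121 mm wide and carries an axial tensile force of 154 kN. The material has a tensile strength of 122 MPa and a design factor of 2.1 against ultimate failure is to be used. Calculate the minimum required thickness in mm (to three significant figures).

σ_allow = 122/2.1 = 58.10 MPa.
Required area A = F/σ_allow = 154000/58.10 = 2651 mm².
t = A/w = 2651/121 = 21.91 mm.

t = 21.9 mm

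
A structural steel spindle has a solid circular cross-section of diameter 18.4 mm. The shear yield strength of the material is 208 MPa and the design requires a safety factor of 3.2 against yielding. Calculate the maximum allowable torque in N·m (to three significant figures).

τ_allow = 208/3.2 = 65.00 MPa.
For a solid shaft T_allow = τ_allow·πd³/16; πd³/16 = π×18.4³/16 = 1223 mm³.
T_allow = 65.00×1223 = 79510 N·mm = 79.51 N·m.

T_allow = 79.5 N·m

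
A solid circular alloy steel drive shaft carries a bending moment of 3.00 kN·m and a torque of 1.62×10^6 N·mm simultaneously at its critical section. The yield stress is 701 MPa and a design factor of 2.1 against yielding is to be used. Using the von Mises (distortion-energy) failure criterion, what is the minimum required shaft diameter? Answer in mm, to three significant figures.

σ_allow = σ_y/n = 701/2.1 = 333.8 MPa.
For a solid shaft σ_b = 32M/(πd³) and τ = 16T/(πd³), so the von Mises stress is σ' = (16/πd³)·√(4M²+3T²).
√(4M²+3T²) = √(4×(3.000×10^6)² + 3×(1.620×10^6)²) = 6.624×10^6 N·mm.
d³ = 16×6.624×10^6/(π×333.8) = 101100 mm³.
d = 46.58 mm.

d = 46.6 mm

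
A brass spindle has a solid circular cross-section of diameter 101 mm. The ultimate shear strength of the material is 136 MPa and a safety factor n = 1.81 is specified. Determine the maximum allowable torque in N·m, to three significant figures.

τ_allow = 136/1.81 = 75.14 MPa.
For a solid shaft T_allow = τ_allow·πd³/16; πd³/16 = π×101³/16 = 202300 mm³.
T_allow = 75.14×202300 = 1.520×10^7 N·mm = 15200 N·m.

T_allow = 15200 N·m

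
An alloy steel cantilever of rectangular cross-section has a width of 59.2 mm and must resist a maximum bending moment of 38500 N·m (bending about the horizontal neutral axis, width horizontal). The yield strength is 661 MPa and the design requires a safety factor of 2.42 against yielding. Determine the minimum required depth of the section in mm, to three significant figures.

σ_allow = 661/2.42 = 273.1 MPa.
For a rectangular section σ = 6M/(bh²), so h² = 6M/(b σ_allow) = 6×3.8500×10^7/(59.2×273.1) = 14290 mm².
h = 119.5 mm.

h = 120 mm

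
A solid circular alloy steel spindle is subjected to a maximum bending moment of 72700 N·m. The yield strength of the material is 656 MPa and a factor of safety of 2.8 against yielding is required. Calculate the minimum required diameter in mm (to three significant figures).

σ_allow = 656/2.8 = 234.3 MPa.
For a solid circular section σ = 32M/(πd³), so d³ = 32M/(π σ_allow) = 32×7.2700×10^7/(π×234.3) = 3.161×10^6 mm³.
d = 146.8 mm.

d = 147 mm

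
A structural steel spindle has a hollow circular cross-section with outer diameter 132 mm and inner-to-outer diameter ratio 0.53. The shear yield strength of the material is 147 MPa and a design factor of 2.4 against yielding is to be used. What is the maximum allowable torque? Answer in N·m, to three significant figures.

T_allow = 25500 N·m

τ_allow = 147/2.4 = 61.25 MPa.
For a hollow shaft T_allow = τ_allow·πd_o³(1−k⁴)/16 with 1−k⁴ = 0.9211, so πd_o³(1−k⁴)/16 = 416000 mm³.
T_allow = 61.25×416000 = 2.548×10^7 N·mm = 25480 N·m.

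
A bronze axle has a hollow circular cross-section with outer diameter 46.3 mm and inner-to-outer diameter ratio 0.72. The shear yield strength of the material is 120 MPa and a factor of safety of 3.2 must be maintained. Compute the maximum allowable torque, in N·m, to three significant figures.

τ_allow = 120/3.2 = 37.50 MPa.
For a hollow shaft T_allow = τ_allow·πd_o³(1−k⁴)/16 with 1−k⁴ = 0.7313, so πd_o³(1−k⁴)/16 = 14250 mm³.
T_allow = 37.50×14250 = 534400 N·mm = 534.4 N·m.

T_allow = 534 N·m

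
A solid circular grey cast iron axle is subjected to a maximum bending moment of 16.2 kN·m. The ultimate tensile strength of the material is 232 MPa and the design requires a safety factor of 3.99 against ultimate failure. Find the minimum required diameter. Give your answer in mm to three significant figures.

d = 142 mm

σ_allow = 232/3.99 = 58.15 MPa.
For a solid circular section σ = 32M/(πd³), so d³ = 32M/(π σ_allow) = 32×1.6200×10^7/(π×58.15) = 2.838×10^6 mm³.
d = 141.6 mm.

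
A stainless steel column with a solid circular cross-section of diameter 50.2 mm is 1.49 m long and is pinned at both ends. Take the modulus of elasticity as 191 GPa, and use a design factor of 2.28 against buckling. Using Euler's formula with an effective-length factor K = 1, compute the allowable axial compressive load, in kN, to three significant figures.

I = πd⁴/64 = π×50.2⁴/64 = 311700 mm⁴.
Effective length L_e = KL = 1×1.49 m = 1490 mm.
Euler critical load P_cr = π²EI/L_e² = π²×191000×311700/1490² = 264700 N.
P_allow = P_cr/n = 264700/2.28 = 116100 N.

P_allow = 116 kN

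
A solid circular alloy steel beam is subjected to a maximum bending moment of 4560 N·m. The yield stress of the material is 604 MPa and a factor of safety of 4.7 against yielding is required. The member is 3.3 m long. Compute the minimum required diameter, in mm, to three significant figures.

σ_allow = 604/4.7 = 128.5 MPa.
For a solid circular section σ = 32M/(πd³), so d³ = 32M/(π σ_allow) = 32×4560000/(π×128.5) = 361400 mm³.
d = 71.23 mm.

d = 71.2 mm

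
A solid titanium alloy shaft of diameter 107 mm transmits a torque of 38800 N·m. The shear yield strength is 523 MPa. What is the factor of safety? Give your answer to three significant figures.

n = 3.24

τ = 16T/(πd³) = 16×3.8800×10^7/(π×107³) = 161.3 MPa.
n = τ_limit/τ = 523/161.3 = 3.242.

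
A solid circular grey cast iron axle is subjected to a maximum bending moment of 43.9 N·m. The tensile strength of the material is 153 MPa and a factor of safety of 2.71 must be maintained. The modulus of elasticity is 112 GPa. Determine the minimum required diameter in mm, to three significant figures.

σ_allow = 153/2.71 = 56.46 MPa.
For a solid circular section σ = 32M/(πd³), so d³ = 32M/(π σ_allow) = 32×43900/(π×56.46) = 7920 mm³.
d = 19.93 mm.

d = 19.9 mm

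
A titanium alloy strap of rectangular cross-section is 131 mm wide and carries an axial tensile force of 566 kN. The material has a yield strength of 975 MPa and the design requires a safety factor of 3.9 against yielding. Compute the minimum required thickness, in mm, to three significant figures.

σ_allow = 975/3.9 = 250.0 MPa.
Required area A = F/σ_allow = 566000/250.0 = 2264 mm².
t = A/w = 2264/131 = 17.28 mm.

t = 17.3 mm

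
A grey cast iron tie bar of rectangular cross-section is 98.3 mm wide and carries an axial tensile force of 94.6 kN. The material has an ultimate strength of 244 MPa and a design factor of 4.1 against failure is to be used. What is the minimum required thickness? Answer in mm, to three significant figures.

t = 16.2 mm

σ_allow = 244/4.1 = 59.51 MPa.
Required area A = F/σ_allow = 94600/59.51 = 1590 mm².
t = A/w = 1590/98.3 = 16.17 mm.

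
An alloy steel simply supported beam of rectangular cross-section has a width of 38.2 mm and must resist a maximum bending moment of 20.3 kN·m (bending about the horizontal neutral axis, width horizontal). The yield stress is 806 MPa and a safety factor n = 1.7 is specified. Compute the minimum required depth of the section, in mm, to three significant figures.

σ_allow = 806/1.7 = 474.1 MPa.
For a rectangular section σ = 6M/(bh²), so h² = 6M/(b σ_allow) = 6×2.0300×10^7/(38.2×474.1) = 6725 mm².
h = 82.01 mm.

h = 82.0 mm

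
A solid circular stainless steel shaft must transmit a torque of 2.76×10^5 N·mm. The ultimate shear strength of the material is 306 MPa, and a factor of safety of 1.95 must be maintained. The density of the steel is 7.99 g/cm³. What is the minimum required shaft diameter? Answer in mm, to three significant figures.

d = 20.8 mm

Allowable shear stress τ_allow = 306/1.95 = 156.9 MPa.
For a solid shaft τ = 16T/(πd³), so d³ = 16T/(π τ_allow) = 16×276000/(π×156.9) = 8958 mm³.
d = (8958)^(1/3) = 20.77 mm.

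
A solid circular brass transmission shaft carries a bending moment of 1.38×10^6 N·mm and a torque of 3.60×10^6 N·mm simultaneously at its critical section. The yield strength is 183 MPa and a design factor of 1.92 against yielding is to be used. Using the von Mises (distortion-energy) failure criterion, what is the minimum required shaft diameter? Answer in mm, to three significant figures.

d = 71.4 mm

σ_allow = σ_y/n = 183/1.92 = 95.31 MPa.
For a solid shaft σ_b = 32M/(πd³) and τ = 16T/(πd³), so the von Mises stress is σ' = (16/πd³)·√(4M²+3T²).
√(4M²+3T²) = √(4×(1.380×10^6)² + 3×(3.600×10^6)²) = 6.819×10^6 N·mm.
d³ = 16×6.819×10^6/(π×95.31) = 364400 mm³.
d = 71.42 mm.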